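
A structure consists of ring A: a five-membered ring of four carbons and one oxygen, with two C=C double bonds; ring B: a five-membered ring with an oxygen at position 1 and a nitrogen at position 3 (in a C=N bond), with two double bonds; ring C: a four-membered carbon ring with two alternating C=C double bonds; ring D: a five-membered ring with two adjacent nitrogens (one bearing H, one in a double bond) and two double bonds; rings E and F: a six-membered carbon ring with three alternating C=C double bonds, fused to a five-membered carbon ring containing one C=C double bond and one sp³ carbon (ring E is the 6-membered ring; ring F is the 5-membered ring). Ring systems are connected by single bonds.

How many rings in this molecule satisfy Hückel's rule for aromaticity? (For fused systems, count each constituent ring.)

4

Ring A is planar and fully conjugated; 2 ring double bonds (4 π electrons) plus a heteroatom lone pair (2) give 6 π electrons. Since 6 = 4n+2 (n=1), ring A is aromatic (furan).
Ring B is fully conjugated (every ring atom contributes a p orbital); 2 ring double bonds (4 π electrons) plus a heteroatom lone pair (2) give 6 π electrons. That satisfies 4n+2 with n=1, so ring B is aromatic (oxazole).
Ring C has only sp² ring atoms; a planar conformation would have a fully conjugated π system of 4 electrons. But 4 = 4(1), which is 4n not 4n+2, so ring C is not aromatic (cyclobutadiene) — cyclobutadiene is antiaromatic and distorts to a rectangle.
Ring D is planar and fully conjugated; 2 ring double bonds (4 π electrons) plus a heteroatom lone pair (2) give 6 π electrons. 6 = 4(1)+2, so ring D is aromatic (pyrazole).
Ring E is planar and fully conjugated; 3 ring double bonds give 6 π electrons. Since 6 = 4n+2 (n=1), ring E is aromatic (benzene ring).
Ring F has one sp³ carbon, so it is not fully conjugated — not aromatic (cyclopentene ring).
Aromatic: A, B, D, E. Total: 4.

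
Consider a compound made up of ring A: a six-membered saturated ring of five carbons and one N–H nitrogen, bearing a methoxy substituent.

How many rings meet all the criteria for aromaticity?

Ring A has only sp³ atoms, so it is not fully conjugated — not aromatic (piperidine).

0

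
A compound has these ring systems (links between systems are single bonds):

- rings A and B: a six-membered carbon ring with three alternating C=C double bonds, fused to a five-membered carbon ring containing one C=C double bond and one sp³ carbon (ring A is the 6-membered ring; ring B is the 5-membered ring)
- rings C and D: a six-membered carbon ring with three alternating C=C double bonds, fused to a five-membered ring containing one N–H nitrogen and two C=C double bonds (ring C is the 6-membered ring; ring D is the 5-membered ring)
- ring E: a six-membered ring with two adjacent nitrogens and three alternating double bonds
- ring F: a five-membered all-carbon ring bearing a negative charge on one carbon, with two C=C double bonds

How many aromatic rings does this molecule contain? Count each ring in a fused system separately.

Ring A is planar and fully conjugated; 3 ring double bonds give 6 π electrons. 6 = 4(1)+2, so ring A is aromatic (benzene ring).
Ring B has one sp³ carbon, so it is not fully conjugated — not aromatic (cyclopentene ring).
Rings C and D form a fused bicyclic system (with one N–H) with 9 sp² atoms and 10 π electrons from ring double bonds plus a heteroatom lone pair. 10 = 4(2)+2, so the system is aromatic and both rings count as aromatic (indole).
Ring E is planar and fully conjugated; 3 ring double bonds give 6 π electrons. That satisfies 4n+2 with n=1, so ring E is aromatic (pyridazine).
Ring F is planar and fully conjugated; 2 ring double bonds (4 π electrons) plus the carbanion lone pair (2) give 6 π electrons. Since 6 = 4n+2 (n=1), ring F is aromatic (cyclopentadienyl anion).
Aromatic: A, C, D, E, F. Total: 5.

5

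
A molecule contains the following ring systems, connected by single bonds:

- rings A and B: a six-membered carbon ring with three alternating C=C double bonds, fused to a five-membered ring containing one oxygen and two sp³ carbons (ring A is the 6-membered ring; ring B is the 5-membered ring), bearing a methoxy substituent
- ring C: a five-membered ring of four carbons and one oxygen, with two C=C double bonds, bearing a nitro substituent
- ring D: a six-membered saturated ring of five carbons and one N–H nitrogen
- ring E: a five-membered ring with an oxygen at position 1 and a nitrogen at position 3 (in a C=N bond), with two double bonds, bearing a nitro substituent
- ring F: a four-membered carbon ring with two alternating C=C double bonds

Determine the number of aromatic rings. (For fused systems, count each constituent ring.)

3

Ring A is planar and fully conjugated; 3 ring double bonds give 6 π electrons. 6 = 4(1)+2, so ring A is aromatic (benzene ring).
Ring B has two sp³ carbons, so it is not fully conjugated — not aromatic (oxolane ring).
Ring C has a continuous p-orbital overlap around the ring; 2 ring double bonds (4 π electrons) plus a heteroatom lone pair (2) give 6 π electrons. 6 = 4(1)+2, so ring C is aromatic (furan).
Ring D has only sp³ atoms, so it is not fully conjugated — not aromatic (piperidine).
Ring E is fully conjugated (every ring atom contributes a p orbital); 2 ring double bonds (4 π electrons) plus a heteroatom lone pair (2) give 6 π electrons. Since 6 = 4n+2 (n=1), ring E is aromatic (oxazole).
Ring F has only sp² ring atoms; a planar conformation would have a fully conjugated π system of 4 electrons. But 4 = 4(1), which is 4n not 4n+2, so ring F is not aromatic (cyclobutadiene) — cyclobutadiene is antiaromatic and distorts to a rectangle.
Aromatic: A, C, E. Total: 3.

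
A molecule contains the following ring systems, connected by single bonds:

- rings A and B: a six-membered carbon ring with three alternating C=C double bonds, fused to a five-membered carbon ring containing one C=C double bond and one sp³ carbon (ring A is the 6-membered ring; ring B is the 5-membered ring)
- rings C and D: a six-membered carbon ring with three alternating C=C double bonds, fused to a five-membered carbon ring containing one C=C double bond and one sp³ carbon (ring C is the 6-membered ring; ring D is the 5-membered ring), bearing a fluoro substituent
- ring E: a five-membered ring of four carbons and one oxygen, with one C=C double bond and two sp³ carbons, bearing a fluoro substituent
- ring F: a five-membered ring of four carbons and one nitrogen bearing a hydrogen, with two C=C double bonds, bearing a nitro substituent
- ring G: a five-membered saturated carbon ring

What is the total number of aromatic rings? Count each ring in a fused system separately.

3

Ring A has a continuous p-orbital overlap around the ring; 3 ring double bonds give 6 π electrons. 6 = 4(1)+2, so ring A is aromatic (benzene ring).
Ring B has one sp³ carbon, so it is not fully conjugated — not aromatic (cyclopentene ring).
Ring C has a continuous p-orbital overlap around the ring; 3 ring double bonds give 6 π electrons. Since 6 = 4n+2 (n=1), ring C is aromatic (benzene ring).
Ring D has one sp³ carbon, so it is not fully conjugated — not aromatic (cyclopentene ring).
Ring E has two sp³ carbons, so it is not fully conjugated — not aromatic (2,3-dihydrofuran).
Ring F is planar and fully conjugated; 2 ring double bonds (4 π electrons) plus a heteroatom lone pair (2) give 6 π electrons. Since 6 = 4n+2 (n=1), ring F is aromatic (pyrrole).
Ring G has only sp³ atoms, so it is not fully conjugated — not aromatic (cyclopentane).
Aromatic: A, C, F. Total: 3.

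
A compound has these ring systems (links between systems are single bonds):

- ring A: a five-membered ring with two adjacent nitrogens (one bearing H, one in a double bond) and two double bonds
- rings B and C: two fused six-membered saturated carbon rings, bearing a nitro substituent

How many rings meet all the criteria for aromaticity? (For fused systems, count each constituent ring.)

1

Ring A has a continuous p-orbital overlap around the ring; 2 ring double bonds (4 π electrons) plus a heteroatom lone pair (2) give 6 π electrons. 6 = 4(1)+2, so ring A is aromatic (pyrazole).
Ring B has only sp³ atoms, so it is not fully conjugated — not aromatic (cyclohexane ring).
Ring C has only sp³ atoms, so it is not fully conjugated — not aromatic (cyclohexane ring).
Aromatic: A. Total: 1.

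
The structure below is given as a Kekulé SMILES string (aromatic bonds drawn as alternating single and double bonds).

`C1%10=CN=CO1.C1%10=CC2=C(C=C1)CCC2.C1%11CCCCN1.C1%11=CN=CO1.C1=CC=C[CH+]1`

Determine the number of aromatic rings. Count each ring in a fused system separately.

3

The SMILES encodes a five-membered ring with an oxygen at position 1 and a nitrogen at position 3 (in a C=N bond), with two double bonds; a six-membered carbon ring with three alternating C=C double bonds, fused to a saturated five-membered carbon ring; a six-membered saturated ring of five carbons and one N–H nitrogen; a five-membered ring with an oxygen at position 1 and a nitrogen at position 3 (in a C=N bond), with two double bonds; a five-membered all-carbon ring bearing a positive charge on one carbon, with two C=C double bonds.
The 5-membered ring with one oxygen and one =N– has a continuous p-orbital overlap around the ring; 2 ring double bonds (4 π electrons) plus a heteroatom lone pair (2) give 6 π electrons. Since 6 = 4n+2 (n=1), it is aromatic (oxazole).
The 6-membered ring is planar and fully conjugated; 3 ring double bonds give 6 π electrons. That satisfies 4n+2 with n=1, so it is aromatic (benzene ring).
The 5-membered ring has three sp³ carbons, so it is not fully conjugated — not aromatic (cyclopentane ring).
The 6-membered ring with one N–H has only sp³ atoms, so it is not fully conjugated — not aromatic (piperidine).
The second 5-membered ring with one oxygen and one =N– is fully conjugated (every ring atom contributes a p orbital); 2 ring double bonds (4 π electrons) plus a heteroatom lone pair (2) give 6 π electrons. That satisfies 4n+2 with n=1, so it is aromatic (oxazole).
The second 5-membered ring has only sp² ring atoms; a planar conformation would have a fully conjugated π system of 4 electrons. But 4 = 4(1), which is 4n not 4n+2, so it is not aromatic (cyclopentadienyl cation).
3 of the 6 rings are aromatic. Total: 3.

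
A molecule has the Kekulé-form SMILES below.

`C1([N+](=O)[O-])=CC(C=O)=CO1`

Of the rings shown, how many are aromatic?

1

The SMILES encodes a five-membered ring of four carbons and one oxygen, with two C=C double bonds.
The 5-membered ring with one oxygen is fully conjugated (every ring atom contributes a p orbital); 2 ring double bonds (4 π electrons) plus a heteroatom lone pair (2) give 6 π electrons. 6 = 4(1)+2, so it is aromatic (furan).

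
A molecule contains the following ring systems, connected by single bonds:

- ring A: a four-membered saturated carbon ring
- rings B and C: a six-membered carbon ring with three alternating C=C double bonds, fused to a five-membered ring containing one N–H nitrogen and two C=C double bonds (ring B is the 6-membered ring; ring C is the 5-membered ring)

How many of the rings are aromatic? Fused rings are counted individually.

2

Ring A has only sp³ atoms, so it is not fully conjugated — not aromatic (cyclobutane).
Rings B and C form a fused bicyclic system (with one N–H) with 9 sp² atoms and 10 π electrons from ring double bonds plus a heteroatom lone pair. 10 = 4(2)+2, so the system is aromatic and both rings count as aromatic (indole).
Aromatic: B, C. Total: 2.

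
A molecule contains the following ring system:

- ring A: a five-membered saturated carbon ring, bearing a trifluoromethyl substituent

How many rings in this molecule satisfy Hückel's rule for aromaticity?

0

Ring A has only sp³ atoms, so it is not fully conjugated — not aromatic (cyclopentane).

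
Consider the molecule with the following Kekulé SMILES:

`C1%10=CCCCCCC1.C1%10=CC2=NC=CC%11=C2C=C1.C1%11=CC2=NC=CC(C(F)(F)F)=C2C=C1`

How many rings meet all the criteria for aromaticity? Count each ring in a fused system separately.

The SMILES encodes an eight-membered carbon ring with one C=C double bond; two fused six-membered rings, each with three alternating double bonds; one ring is all carbon and the other has one ring nitrogen; two fused six-membered rings, each with three alternating double bonds; one ring is all carbon and the other has one ring nitrogen.
The 8-membered ring has six sp³ carbons, so it is not fully conjugated — not aromatic (cyclooctene).
The fused 6/6-membered bicyclic (with one nitrogen) is a single π system with 10 sp² atoms and 10 π electrons from ring double bonds. 10 = 4(2)+2, so the system is aromatic and both rings count as aromatic (quinoline).
The fused 6/6-membered bicyclic (with one nitrogen) is a single π system with 10 sp² atoms and 10 π electrons from ring double bonds. 10 = 4(2)+2, so the system is aromatic and both rings count as aromatic (quinoline).
4 of the 5 rings are aromatic. Total: 4.

4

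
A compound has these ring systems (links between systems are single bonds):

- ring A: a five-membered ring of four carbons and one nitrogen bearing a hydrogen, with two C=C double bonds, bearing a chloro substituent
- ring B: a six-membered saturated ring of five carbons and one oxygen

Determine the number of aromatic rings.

1

Ring A has a continuous p-orbital overlap around the ring; 2 ring double bonds (4 π electrons) plus a heteroatom lone pair (2) give 6 π electrons. That satisfies 4n+2 with n=1, so ring A is aromatic (pyrrole).
Ring B has only sp³ atoms, so it is not fully conjugated — not aromatic (tetrahydropyran).
Aromatic: A. Total: 1.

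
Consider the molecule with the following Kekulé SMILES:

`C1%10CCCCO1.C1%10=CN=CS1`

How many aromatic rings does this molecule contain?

1

The SMILES encodes a six-membered saturated ring of five carbons and one oxygen; a five-membered ring with a sulfur at position 1 and a nitrogen at position 3 (in a C=N bond), with two double bonds.
The 6-membered ring with one oxygen has only sp³ atoms, so it is not fully conjugated — not aromatic (tetrahydropyran).
The 5-membered ring with one sulfur and one =N– is fully conjugated (every ring atom contributes a p orbital); 2 ring double bonds (4 π electrons) plus a heteroatom lone pair (2) give 6 π electrons. 6 = 4(1)+2, so it is aromatic (thiazole).
1 of the 2 rings is aromatic. Total: 1.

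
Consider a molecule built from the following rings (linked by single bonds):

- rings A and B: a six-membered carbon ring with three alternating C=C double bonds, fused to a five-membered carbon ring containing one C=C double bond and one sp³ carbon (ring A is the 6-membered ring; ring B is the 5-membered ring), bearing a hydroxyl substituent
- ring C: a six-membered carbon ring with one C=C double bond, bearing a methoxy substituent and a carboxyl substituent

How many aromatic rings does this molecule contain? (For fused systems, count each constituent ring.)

1

Ring A is planar and fully conjugated; 3 ring double bonds give 6 π electrons. Since 6 = 4n+2 (n=1), ring A is aromatic (benzene ring).
Ring B has one sp³ carbon, so it is not fully conjugated — not aromatic (cyclopentene ring).
Ring C has four sp³ carbons, so it is not fully conjugated — not aromatic (cyclohexene).
Aromatic: A. Total: 1.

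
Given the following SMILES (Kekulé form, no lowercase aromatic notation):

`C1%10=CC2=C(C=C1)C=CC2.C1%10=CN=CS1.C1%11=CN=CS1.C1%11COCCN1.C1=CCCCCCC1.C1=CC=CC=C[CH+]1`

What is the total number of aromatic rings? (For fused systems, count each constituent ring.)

4

The SMILES encodes a six-membered carbon ring with three alternating C=C double bonds, fused to a five-membered carbon ring containing one C=C double bond and one sp³ carbon; a five-membered ring with a sulfur at position 1 and a nitrogen at position 3 (in a C=N bond), with two double bonds; a five-membered ring with a sulfur at position 1 and a nitrogen at position 3 (in a C=N bond), with two double bonds; a six-membered saturated ring with an oxygen and an N–H nitrogen at positions 1 and 4; an eight-membered carbon ring with one C=C double bond; a seven-membered all-carbon ring bearing a positive charge on one carbon, with three C=C double bonds.
The 6-membered ring is fully conjugated (every ring atom contributes a p orbital); 3 ring double bonds give 6 π electrons. That satisfies 4n+2 with n=1, so it is aromatic (benzene ring).
The 5-membered ring has one sp³ carbon, so it is not fully conjugated — not aromatic (cyclopentene ring).
The 5-membered ring with one sulfur and one =N– is planar and fully conjugated; 2 ring double bonds (4 π electrons) plus a heteroatom lone pair (2) give 6 π electrons. That satisfies 4n+2 with n=1, so it is aromatic (thiazole).
The second 5-membered ring with one sulfur and one =N– is planar and fully conjugated; 2 ring double bonds (4 π electrons) plus a heteroatom lone pair (2) give 6 π electrons. Since 6 = 4n+2 (n=1), it is aromatic (thiazole).
The 6-membered ring with one oxygen and one N–H (1,4) has only sp³ atoms, so it is not fully conjugated — not aromatic (morpholine).
The 8-membered ring has six sp³ carbons, so it is not fully conjugated — not aromatic (cyclooctene).
The 7-membered ring has a continuous p-orbital overlap around the ring; 3 ring double bonds (6 π electrons) plus the carbocation's empty p orbital (0, but keeps the ring conjugated) give 6 π electrons. That satisfies 4n+2 with n=1, so it is aromatic (tropylium cation).
4 of the 7 rings are aromatic. Total: 4.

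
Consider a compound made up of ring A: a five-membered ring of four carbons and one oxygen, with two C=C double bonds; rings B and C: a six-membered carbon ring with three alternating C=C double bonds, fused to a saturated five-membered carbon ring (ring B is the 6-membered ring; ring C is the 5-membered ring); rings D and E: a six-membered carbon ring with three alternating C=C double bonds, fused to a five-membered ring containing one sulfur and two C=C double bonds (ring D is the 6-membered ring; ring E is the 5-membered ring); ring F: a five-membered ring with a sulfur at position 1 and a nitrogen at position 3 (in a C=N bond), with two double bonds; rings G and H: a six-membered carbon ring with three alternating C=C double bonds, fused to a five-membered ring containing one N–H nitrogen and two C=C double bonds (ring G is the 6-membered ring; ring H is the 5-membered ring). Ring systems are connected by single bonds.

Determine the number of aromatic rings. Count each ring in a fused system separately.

7

Ring A is planar and fully conjugated; 2 ring double bonds (4 π electrons) plus a heteroatom lone pair (2) give 6 π electrons. Since 6 = 4n+2 (n=1), ring A is aromatic (furan).
Ring B has a continuous p-orbital overlap around the ring; 3 ring double bonds give 6 π electrons. 6 = 4(1)+2, so ring B is aromatic (benzene ring).
Ring C has three sp³ carbons, so it is not fully conjugated — not aromatic (cyclopentane ring).
Rings D and E form a fused bicyclic system (with one sulfur) with 9 sp² atoms and 10 π electrons from ring double bonds plus a heteroatom lone pair. 10 = 4(2)+2, so the system is aromatic and both rings count as aromatic (benzothiophene).
Ring F has a continuous p-orbital overlap around the ring; 2 ring double bonds (4 π electrons) plus a heteroatom lone pair (2) give 6 π electrons. That satisfies 4n+2 with n=1, so ring F is aromatic (thiazole).
Rings G and H form a fused bicyclic system (with one N–H) with 9 sp² atoms and 10 π electrons from ring double bonds plus a heteroatom lone pair. 10 = 4(2)+2, so the system is aromatic and both rings count as aromatic (indole).
Aromatic: A, B, D, E, F, G, H. Total: 7.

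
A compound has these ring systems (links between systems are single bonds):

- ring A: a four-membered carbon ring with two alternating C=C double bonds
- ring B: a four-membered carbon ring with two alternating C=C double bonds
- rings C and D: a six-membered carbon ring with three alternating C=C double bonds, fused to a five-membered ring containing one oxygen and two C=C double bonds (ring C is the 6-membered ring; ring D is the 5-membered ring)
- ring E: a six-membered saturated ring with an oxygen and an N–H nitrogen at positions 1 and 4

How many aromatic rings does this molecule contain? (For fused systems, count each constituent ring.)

Ring A has only sp² ring atoms; a planar conformation would have a fully conjugated π system of 4 electrons. But 4 = 4(1), which is 4n not 4n+2, so ring A is not aromatic (cyclobutadiene) — cyclobutadiene is antiaromatic and distorts to a rectangle.
Ring B has only sp² ring atoms; a planar conformation would have a fully conjugated π system of 4 electrons. But 4 = 4(1), which is 4n not 4n+2, so ring B is not aromatic (cyclobutadiene) — cyclobutadiene is antiaromatic and distorts to a rectangle.
Rings C and D form a fused bicyclic system (with one oxygen) with 9 sp² atoms and 10 π electrons from ring double bonds plus a heteroatom lone pair. 10 = 4(2)+2, so the system is aromatic and both rings count as aromatic (benzofuran).
Ring E has only sp³ atoms, so it is not fully conjugated — not aromatic (morpholine).
Aromatic: C, D. Total: 2.

2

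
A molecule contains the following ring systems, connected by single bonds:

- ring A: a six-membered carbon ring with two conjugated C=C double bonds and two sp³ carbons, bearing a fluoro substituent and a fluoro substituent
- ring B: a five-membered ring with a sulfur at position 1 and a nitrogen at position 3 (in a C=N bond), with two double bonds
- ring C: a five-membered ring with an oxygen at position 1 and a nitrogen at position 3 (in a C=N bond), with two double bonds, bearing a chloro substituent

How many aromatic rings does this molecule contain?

2

Ring A has two sp³ carbons, so it is not fully conjugated — not aromatic (1,3-cyclohexadiene).
Ring B has a continuous p-orbital overlap around the ring; 2 ring double bonds (4 π electrons) plus a heteroatom lone pair (2) give 6 π electrons. That satisfies 4n+2 with n=1, so ring B is aromatic (thiazole).
Ring C is planar and fully conjugated; 2 ring double bonds (4 π electrons) plus a heteroatom lone pair (2) give 6 π electrons. That satisfies 4n+2 with n=1, so ring C is aromatic (oxazole).
Aromatic: B, C. Total: 2.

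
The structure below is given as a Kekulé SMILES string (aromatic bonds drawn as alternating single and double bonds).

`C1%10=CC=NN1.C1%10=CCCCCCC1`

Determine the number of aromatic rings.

The SMILES encodes a five-membered ring with two adjacent nitrogens (one bearing H, one in a double bond) and two double bonds; an eight-membered carbon ring with one C=C double bond.
The 5-membered ring with two adjacent nitrogens (one N–H, one =N–) is fully conjugated (every ring atom contributes a p orbital); 2 ring double bonds (4 π electrons) plus a heteroatom lone pair (2) give 6 π electrons. That satisfies 4n+2 with n=1, so it is aromatic (pyrazole).
The 8-membered ring has six sp³ carbons, so it is not fully conjugated — not aromatic (cyclooctene).
1 of the 2 rings is aromatic. Total: 1.

1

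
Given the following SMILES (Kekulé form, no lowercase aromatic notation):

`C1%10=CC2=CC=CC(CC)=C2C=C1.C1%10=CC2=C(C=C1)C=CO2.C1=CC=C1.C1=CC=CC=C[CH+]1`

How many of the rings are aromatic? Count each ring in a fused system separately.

The SMILES encodes two fused six-membered carbon rings, each with three alternating C=C double bonds; a six-membered carbon ring with three alternating C=C double bonds, fused to a five-membered ring containing one oxygen and two C=C double bonds; a four-membered carbon ring with two alternating C=C double bonds; a seven-membered all-carbon ring bearing a positive charge on one carbon, with three C=C double bonds.
The fused 6/6-membered bicyclic is a single π system with 10 sp² atoms and 10 π electrons from ring double bonds. 10 = 4(2)+2, so the system is aromatic and both rings count as aromatic (naphthalene).
The fused 6/5-membered bicyclic (with one oxygen) is a single π system with 9 sp² atoms and 10 π electrons from ring double bonds plus a heteroatom lone pair. 10 = 4(2)+2, so the system is aromatic and both rings count as aromatic (benzofuran).
The 4-membered ring has only sp² ring atoms; a planar conformation would have a fully conjugated π system of 4 electrons. But 4 = 4(1), which is 4n not 4n+2, so it is not aromatic (cyclobutadiene) — cyclobutadiene is antiaromatic and distorts to a rectangle.
The 7-membered ring is fully conjugated (every ring atom contributes a p orbital); 3 ring double bonds (6 π electrons) plus the carbocation's empty p orbital (0, but keeps the ring conjugated) give 6 π electrons. 6 = 4(1)+2, so it is aromatic (tropylium cation).
5 of the 6 rings are aromatic. Total: 5.

5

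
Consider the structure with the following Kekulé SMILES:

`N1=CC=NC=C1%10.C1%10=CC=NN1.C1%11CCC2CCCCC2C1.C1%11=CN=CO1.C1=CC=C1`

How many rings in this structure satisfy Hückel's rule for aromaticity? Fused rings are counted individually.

3

The SMILES encodes a six-membered ring with nitrogens at positions 1 and 4 and three alternating double bonds; a five-membered ring with two adjacent nitrogens (one bearing H, one in a double bond) and two double bonds; two fused six-membered saturated carbon rings; a five-membered ring with an oxygen at position 1 and a nitrogen at position 3 (in a C=N bond), with two double bonds; a four-membered carbon ring with two alternating C=C double bonds.
The 6-membered ring with two nitrogens (1,4) has a continuous p-orbital overlap around the ring; 3 ring double bonds give 6 π electrons. 6 = 4(1)+2, so it is aromatic (pyrazine).
The 5-membered ring with two adjacent nitrogens (one N–H, one =N–) is fully conjugated (every ring atom contributes a p orbital); 2 ring double bonds (4 π electrons) plus a heteroatom lone pair (2) give 6 π electrons. 6 = 4(1)+2, so it is aromatic (pyrazole).
The 6-membered ring has only sp³ atoms, so it is not fully conjugated — not aromatic (cyclohexane ring).
The second 6-membered ring has only sp³ atoms, so it is not fully conjugated — not aromatic (cyclohexane ring).
The 5-membered ring with one oxygen and one =N– is planar and fully conjugated; 2 ring double bonds (4 π electrons) plus a heteroatom lone pair (2) give 6 π electrons. 6 = 4(1)+2, so it is aromatic (oxazole).
The 4-membered ring has only sp² ring atoms; a planar conformation would have a fully conjugated π system of 4 electrons. But 4 = 4(1), which is 4n not 4n+2, so it is not aromatic (cyclobutadiene) — cyclobutadiene is antiaromatic and distorts to a rectangle.
3 of the 6 rings are aromatic. Total: 3.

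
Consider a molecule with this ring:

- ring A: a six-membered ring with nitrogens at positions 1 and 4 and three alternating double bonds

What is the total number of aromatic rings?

Ring A has a continuous p-orbital overlap around the ring; 3 ring double bonds give 6 π electrons. Since 6 = 4n+2 (n=1), ring A is aromatic (pyrazine).

1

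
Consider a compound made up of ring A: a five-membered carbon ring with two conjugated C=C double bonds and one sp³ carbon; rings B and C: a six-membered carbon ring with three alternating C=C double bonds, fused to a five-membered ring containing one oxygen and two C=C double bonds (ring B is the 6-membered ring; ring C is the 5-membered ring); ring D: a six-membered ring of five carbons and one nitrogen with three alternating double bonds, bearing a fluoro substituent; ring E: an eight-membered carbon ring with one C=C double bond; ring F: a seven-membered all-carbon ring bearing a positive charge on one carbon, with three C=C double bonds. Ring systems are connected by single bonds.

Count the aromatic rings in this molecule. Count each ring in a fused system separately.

4

Ring A has one sp³ carbon, so it is not fully conjugated — not aromatic (cyclopentadiene).
Rings B and C form a fused bicyclic system (with one oxygen) with 9 sp² atoms and 10 π electrons from ring double bonds plus a heteroatom lone pair. 10 = 4(2)+2, so the system is aromatic and both rings count as aromatic (benzofuran).
Ring D is fully conjugated (every ring atom contributes a p orbital); 3 ring double bonds give 6 π electrons. 6 = 4(1)+2, so ring D is aromatic (pyridine).
Ring E has six sp³ carbons, so it is not fully conjugated — not aromatic (cyclooctene).
Ring F is planar and fully conjugated; 3 ring double bonds (6 π electrons) plus the carbocation's empty p orbital (0, but keeps the ring conjugated) give 6 π electrons. Since 6 = 4n+2 (n=1), ring F is aromatic (tropylium cation).
Aromatic: B, C, D, F. Total: 4.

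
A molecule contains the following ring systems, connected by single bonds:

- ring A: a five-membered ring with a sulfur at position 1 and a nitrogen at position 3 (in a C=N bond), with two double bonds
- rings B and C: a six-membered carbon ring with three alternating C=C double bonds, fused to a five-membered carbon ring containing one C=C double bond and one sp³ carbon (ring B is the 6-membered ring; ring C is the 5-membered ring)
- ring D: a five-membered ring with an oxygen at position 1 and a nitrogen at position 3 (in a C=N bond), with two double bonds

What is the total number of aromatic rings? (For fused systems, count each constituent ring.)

Ring A is planar and fully conjugated; 2 ring double bonds (4 π electrons) plus a heteroatom lone pair (2) give 6 π electrons. Since 6 = 4n+2 (n=1), ring A is aromatic (thiazole).
Ring B is planar and fully conjugated; 3 ring double bonds give 6 π electrons. Since 6 = 4n+2 (n=1), ring B is aromatic (benzene ring).
Ring C has one sp³ carbon, so it is not fully conjugated — not aromatic (cyclopentene ring).
Ring D is planar and fully conjugated; 2 ring double bonds (4 π electrons) plus a heteroatom lone pair (2) give 6 π electrons. Since 6 = 4n+2 (n=1), ring D is aromatic (oxazole).
Aromatic: A, B, D. Total: 3.

3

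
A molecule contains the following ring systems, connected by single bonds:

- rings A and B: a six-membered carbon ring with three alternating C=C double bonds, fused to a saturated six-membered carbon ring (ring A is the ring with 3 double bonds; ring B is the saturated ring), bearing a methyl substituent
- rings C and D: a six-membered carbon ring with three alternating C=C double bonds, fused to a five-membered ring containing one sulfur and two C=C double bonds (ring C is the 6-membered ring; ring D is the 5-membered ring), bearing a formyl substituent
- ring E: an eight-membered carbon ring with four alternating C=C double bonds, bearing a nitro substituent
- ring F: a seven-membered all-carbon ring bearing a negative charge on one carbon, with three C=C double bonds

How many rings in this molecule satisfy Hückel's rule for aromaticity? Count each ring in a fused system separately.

Ring A has a continuous p-orbital overlap around the ring; 3 ring double bonds give 6 π electrons. Since 6 = 4n+2 (n=1), ring A is aromatic (benzene ring).
Ring B has four sp³ carbons, so it is not fully conjugated — not aromatic (cyclohexane ring).
Rings C and D form a fused bicyclic system (with one sulfur) with 9 sp² atoms and 10 π electrons from ring double bonds plus a heteroatom lone pair. 10 = 4(2)+2, so the system is aromatic and both rings count as aromatic (benzothiophene).
Ring E has only sp² ring atoms; a planar conformation would have a fully conjugated π system of 8 electrons. But 8 = 4(2), which is 4n not 4n+2, so ring E is not aromatic (cyclooctatetraene) — cyclooctatetraene distorts into a non-planar tub to avoid antiaromaticity.
Ring F has only sp² ring atoms; a planar conformation would have a fully conjugated π system of 8 electrons. But 8 = 4(2), which is 4n not 4n+2, so ring F is not aromatic (cycloheptatrienyl anion).
Aromatic: A, C, D. Total: 3.

3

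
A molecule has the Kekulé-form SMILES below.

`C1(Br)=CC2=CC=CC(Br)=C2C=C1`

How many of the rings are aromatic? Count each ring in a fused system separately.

2

The SMILES encodes two fused six-membered carbon rings, each with three alternating C=C double bonds.
The fused 6/6-membered bicyclic is a single π system with 10 sp² atoms and 10 π electrons from ring double bonds. 10 = 4(2)+2, so the system is aromatic and both rings count as aromatic (naphthalene).
2 of the 2 rings are aromatic. Total: 2.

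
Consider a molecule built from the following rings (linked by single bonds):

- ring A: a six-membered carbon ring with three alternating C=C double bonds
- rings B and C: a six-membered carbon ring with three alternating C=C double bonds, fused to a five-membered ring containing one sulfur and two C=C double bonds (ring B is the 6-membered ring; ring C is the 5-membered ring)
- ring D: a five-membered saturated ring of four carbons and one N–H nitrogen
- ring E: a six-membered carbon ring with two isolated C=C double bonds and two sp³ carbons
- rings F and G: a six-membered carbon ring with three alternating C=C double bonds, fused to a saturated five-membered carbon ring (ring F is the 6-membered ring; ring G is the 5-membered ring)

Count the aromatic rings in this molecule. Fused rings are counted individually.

4

Ring A is planar and fully conjugated; 3 ring double bonds give 6 π electrons. That satisfies 4n+2 with n=1, so ring A is aromatic (benzene).
Rings B and C form a fused bicyclic system (with one sulfur) with 9 sp² atoms and 10 π electrons from ring double bonds plus a heteroatom lone pair. 10 = 4(2)+2, so the system is aromatic and both rings count as aromatic (benzothiophene).
Ring D has only sp³ atoms, so it is not fully conjugated — not aromatic (pyrrolidine).
Ring E has two sp³ carbons, so it is not fully conjugated — not aromatic (1,4-cyclohexadiene).
Ring F is fully conjugated (every ring atom contributes a p orbital); 3 ring double bonds give 6 π electrons. 6 = 4(1)+2, so ring F is aromatic (benzene ring).
Ring G has three sp³ carbons, so it is not fully conjugated — not aromatic (cyclopentane ring).
Aromatic: A, B, C, F. Total: 4.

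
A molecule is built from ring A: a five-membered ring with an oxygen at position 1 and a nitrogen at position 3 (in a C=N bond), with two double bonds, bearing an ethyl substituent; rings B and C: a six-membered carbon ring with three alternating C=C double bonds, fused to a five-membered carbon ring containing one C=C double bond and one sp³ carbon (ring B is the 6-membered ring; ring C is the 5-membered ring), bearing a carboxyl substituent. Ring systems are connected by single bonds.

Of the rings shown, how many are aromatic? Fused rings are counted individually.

2

Ring A is planar and fully conjugated; 2 ring double bonds (4 π electrons) plus a heteroatom lone pair (2) give 6 π electrons. Since 6 = 4n+2 (n=1), ring A is aromatic (oxazole).
Ring B is planar and fully conjugated; 3 ring double bonds give 6 π electrons. That satisfies 4n+2 with n=1, so ring B is aromatic (benzene ring).
Ring C has one sp³ carbon, so it is not fully conjugated — not aromatic (cyclopentene ring).
Aromatic: A, B. Total: 2.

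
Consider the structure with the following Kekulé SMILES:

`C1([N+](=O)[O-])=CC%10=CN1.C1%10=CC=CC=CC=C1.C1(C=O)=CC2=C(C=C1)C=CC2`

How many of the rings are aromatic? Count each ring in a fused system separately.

2

The SMILES encodes a five-membered ring of four carbons and one nitrogen bearing a hydrogen, with two C=C double bonds; an eight-membered carbon ring with four alternating C=C double bonds; a six-membered carbon ring with three alternating C=C double bonds, fused to a five-membered carbon ring containing one C=C double bond and one sp³ carbon.
The 5-membered ring with one N–H has a continuous p-orbital overlap around the ring; 2 ring double bonds (4 π electrons) plus a heteroatom lone pair (2) give 6 π electrons. 6 = 4(1)+2, so it is aromatic (pyrrole).
The 8-membered ring has only sp² ring atoms; a planar conformation would have a fully conjugated π system of 8 electrons. But 8 = 4(2), which is 4n not 4n+2, so it is not aromatic (cyclooctatetraene) — cyclooctatetraene distorts into a non-planar tub to avoid antiaromaticity.
The 6-membered ring is fully conjugated (every ring atom contributes a p orbital); 3 ring double bonds give 6 π electrons. 6 = 4(1)+2, so it is aromatic (benzene ring).
The 5-membered ring has one sp³ carbon, so it is not fully conjugated — not aromatic (cyclopentene ring).
2 of the 4 rings are aromatic. Total: 2.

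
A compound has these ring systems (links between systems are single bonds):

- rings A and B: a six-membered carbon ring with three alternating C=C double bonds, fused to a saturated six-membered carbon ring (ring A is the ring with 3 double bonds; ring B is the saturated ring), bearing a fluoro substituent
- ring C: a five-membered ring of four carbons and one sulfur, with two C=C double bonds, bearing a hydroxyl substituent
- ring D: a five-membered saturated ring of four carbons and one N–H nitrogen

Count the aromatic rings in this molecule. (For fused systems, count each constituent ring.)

Ring A is planar and fully conjugated; 3 ring double bonds give 6 π electrons. 6 = 4(1)+2, so ring A is aromatic (benzene ring).
Ring B has four sp³ carbons, so it is not fully conjugated — not aromatic (cyclohexane ring).
Ring C has a continuous p-orbital overlap around the ring; 2 ring double bonds (4 π electrons) plus a heteroatom lone pair (2) give 6 π electrons. Since 6 = 4n+2 (n=1), ring C is aromatic (thiophene).
Ring D has only sp³ atoms, so it is not fully conjugated — not aromatic (pyrrolidine).
Aromatic: A, C. Total: 2.

2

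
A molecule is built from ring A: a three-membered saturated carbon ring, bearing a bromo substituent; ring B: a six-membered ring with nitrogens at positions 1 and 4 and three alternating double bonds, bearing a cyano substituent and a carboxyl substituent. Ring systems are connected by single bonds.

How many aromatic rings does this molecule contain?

1

Ring A has only sp³ atoms, so it is not fully conjugated — not aromatic (cyclopropane).
Ring B has a continuous p-orbital overlap around the ring; 3 ring double bonds give 6 π electrons. That satisfies 4n+2 with n=1, so ring B is aromatic (pyrazine).
Aromatic: B. Total: 1.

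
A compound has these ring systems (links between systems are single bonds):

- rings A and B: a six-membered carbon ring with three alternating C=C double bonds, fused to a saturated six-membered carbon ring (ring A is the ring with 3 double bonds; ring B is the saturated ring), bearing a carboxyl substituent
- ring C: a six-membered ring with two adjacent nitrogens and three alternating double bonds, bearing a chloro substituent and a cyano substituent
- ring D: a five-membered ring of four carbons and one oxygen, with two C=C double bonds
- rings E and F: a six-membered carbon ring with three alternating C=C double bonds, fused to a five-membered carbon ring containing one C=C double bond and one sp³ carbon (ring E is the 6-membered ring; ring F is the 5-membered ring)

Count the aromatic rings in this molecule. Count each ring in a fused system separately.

4

Ring A is fully conjugated (every ring atom contributes a p orbital); 3 ring double bonds give 6 π electrons. That satisfies 4n+2 with n=1, so ring A is aromatic (benzene ring).
Ring B has four sp³ carbons, so it is not fully conjugated — not aromatic (cyclohexane ring).
Ring C is planar and fully conjugated; 3 ring double bonds give 6 π electrons. That satisfies 4n+2 with n=1, so ring C is aromatic (pyridazine).
Ring D is fully conjugated (every ring atom contributes a p orbital); 2 ring double bonds (4 π electrons) plus a heteroatom lone pair (2) give 6 π electrons. That satisfies 4n+2 with n=1, so ring D is aromatic (furan).
Ring E is planar and fully conjugated; 3 ring double bonds give 6 π electrons. 6 = 4(1)+2, so ring E is aromatic (benzene ring).
Ring F has one sp³ carbon, so it is not fully conjugated — not aromatic (cyclopentene ring).
Aromatic: A, C, D, E. Total: 4.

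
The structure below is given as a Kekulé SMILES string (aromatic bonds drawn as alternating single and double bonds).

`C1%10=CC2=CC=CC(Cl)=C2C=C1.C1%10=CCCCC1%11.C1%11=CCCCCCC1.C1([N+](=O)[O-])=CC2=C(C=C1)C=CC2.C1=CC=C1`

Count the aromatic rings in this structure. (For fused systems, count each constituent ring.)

The SMILES encodes two fused six-membered carbon rings, each with three alternating C=C double bonds; a six-membered carbon ring with one C=C double bond; an eight-membered carbon ring with one C=C double bond; a six-membered carbon ring with three alternating C=C double bonds, fused to a five-membered carbon ring containing one C=C double bond and one sp³ carbon; a four-membered carbon ring with two alternating C=C double bonds.
The fused 6/6-membered bicyclic is a single π system with 10 sp² atoms and 10 π electrons from ring double bonds. 10 = 4(2)+2, so the system is aromatic and both rings count as aromatic (naphthalene).
The 6-membered ring has four sp³ carbons, so it is not fully conjugated — not aromatic (cyclohexene).
The 8-membered ring has six sp³ carbons, so it is not fully conjugated — not aromatic (cyclooctene).
The second 6-membered ring has a continuous p-orbital overlap around the ring; 3 ring double bonds give 6 π electrons. Since 6 = 4n+2 (n=1), it is aromatic (benzene ring).
The 5-membered ring has one sp³ carbon, so it is not fully conjugated — not aromatic (cyclopentene ring).
The 4-membered ring has only sp² ring atoms; a planar conformation would have a fully conjugated π system of 4 electrons. But 4 = 4(1), which is 4n not 4n+2, so it is not aromatic (cyclobutadiene) — cyclobutadiene is antiaromatic and distorts to a rectangle.
3 of the 7 rings are aromatic. Total: 3.

3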